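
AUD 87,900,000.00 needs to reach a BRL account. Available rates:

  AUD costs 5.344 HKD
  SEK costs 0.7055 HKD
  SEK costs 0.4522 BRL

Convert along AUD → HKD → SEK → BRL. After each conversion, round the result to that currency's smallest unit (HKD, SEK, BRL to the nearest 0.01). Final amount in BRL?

AUD 87,900,000.00 × 5.344 = HKD 469,737,600.00
HKD 469,737,600.00 ÷ 0.7055 = SEK 665,822,253.72
SEK 665,822,253.72 × 0.4522 = BRL 301,084,823.13

BRL 301,084,823.13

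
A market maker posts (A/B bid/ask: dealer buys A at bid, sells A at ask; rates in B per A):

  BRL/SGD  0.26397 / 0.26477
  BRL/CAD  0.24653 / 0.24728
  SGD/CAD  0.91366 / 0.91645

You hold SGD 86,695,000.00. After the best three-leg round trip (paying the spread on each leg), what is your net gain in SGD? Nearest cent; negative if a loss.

Net profit: SGD 1,386,819.18

Best loop SGD → BRL → CAD → SGD:
SGD 86,695,000.00 ÷ 0.26477 (buy BRL at ask) = BRL 327,435,132.38
BRL 327,435,132.38 × 0.24653 (sell BRL at bid) = CAD 80,722,583.19
CAD 80,722,583.19 ÷ 0.91645 (buy SGD at ask) = SGD 88,081,819.18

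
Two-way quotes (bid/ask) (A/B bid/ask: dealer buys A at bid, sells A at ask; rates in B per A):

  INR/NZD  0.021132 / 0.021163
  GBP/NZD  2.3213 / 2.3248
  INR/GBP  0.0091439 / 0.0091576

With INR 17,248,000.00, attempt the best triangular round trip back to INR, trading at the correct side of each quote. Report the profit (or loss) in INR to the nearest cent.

Net profit: INR 51,129.54

Best loop INR → GBP → NZD → INR:
INR 17,248,000.00 × 0.0091439 (sell INR at bid) = GBP 157,713.99
GBP 157,713.99 × 2.3213 (sell GBP at bid) = NZD 366,101.48
NZD 366,101.48 ÷ 0.021163 (buy INR at ask) = INR 17,299,129.54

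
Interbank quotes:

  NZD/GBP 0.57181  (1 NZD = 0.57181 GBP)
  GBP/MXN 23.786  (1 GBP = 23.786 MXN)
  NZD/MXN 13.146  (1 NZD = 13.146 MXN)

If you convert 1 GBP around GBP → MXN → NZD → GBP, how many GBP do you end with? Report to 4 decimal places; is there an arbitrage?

1.0346 (arbitrage exists)

Around GBP → MXN → NZD → GBP: 1 × 23.786 ÷ 13.146 × 0.57181 = 1.034617
Product > 1; profitable direction is GBP → MXN → NZD → GBP.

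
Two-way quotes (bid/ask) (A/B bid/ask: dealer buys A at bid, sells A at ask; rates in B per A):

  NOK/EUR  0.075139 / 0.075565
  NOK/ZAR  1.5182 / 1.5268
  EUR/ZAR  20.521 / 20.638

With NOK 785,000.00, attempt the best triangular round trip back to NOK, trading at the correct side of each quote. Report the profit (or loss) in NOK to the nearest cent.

Best loop NOK → EUR → ZAR → NOK:
NOK 785,000.00 × 0.075139 (sell NOK at bid) = EUR 58,984.11
EUR 58,984.11 × 20.521 (sell EUR at bid) = ZAR 1,210,413.02
ZAR 1,210,413.02 ÷ 1.5268 (buy NOK at ask) = NOK 792,777.72

Net profit: NOK 7,777.72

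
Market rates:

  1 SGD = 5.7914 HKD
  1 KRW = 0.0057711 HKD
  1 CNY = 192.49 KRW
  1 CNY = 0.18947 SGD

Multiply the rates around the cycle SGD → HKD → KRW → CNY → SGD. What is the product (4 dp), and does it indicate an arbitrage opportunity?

Around SGD → HKD → KRW → CNY → SGD: 1 × 5.7914 ÷ 0.0057711 ÷ 192.49 × 0.18947 = 0.987773
Product < 1; profitable direction is SGD → CNY → KRW → HKD → SGD.

0.9878 (arbitrage exists)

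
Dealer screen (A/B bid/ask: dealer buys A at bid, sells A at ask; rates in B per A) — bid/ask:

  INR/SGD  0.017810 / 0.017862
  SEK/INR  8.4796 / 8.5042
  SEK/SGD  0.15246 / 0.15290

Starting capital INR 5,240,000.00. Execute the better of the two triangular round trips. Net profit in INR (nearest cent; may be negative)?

Net profit: INR 19,248.02

Best loop INR → SEK → SGD → INR:
INR 5,240,000.00 ÷ 8.5042 (buy SEK at ask) = SEK 616,166.13
SEK 616,166.13 × 0.15246 (sell SEK at bid) = SGD 93,940.69
SGD 93,940.69 ÷ 0.017862 (buy INR at ask) = INR 5,259,248.02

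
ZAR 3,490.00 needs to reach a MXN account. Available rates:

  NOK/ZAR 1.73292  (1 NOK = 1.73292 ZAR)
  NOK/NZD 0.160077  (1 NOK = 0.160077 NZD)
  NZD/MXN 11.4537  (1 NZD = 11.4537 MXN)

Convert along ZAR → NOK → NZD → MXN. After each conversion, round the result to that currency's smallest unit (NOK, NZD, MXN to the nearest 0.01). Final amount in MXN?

ZAR 3,490.00 ÷ 1.73292 = NOK 2,013.94
NOK 2,013.94 × 0.160077 = NZD 322.39
NZD 322.39 × 11.4537 = MXN 3,692.56

MXN 3,692.56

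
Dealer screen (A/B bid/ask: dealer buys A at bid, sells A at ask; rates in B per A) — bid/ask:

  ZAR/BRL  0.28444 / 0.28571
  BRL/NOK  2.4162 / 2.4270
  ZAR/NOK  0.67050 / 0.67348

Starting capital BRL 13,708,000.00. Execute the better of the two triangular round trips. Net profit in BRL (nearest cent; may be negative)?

Best loop BRL → NOK → ZAR → BRL:
BRL 13,708,000.00 × 2.4162 (sell BRL at bid) = NOK 33,121,269.60
NOK 33,121,269.60 ÷ 0.67348 (buy ZAR at ask) = ZAR 49,179,292.04
ZAR 49,179,292.04 × 0.28444 (sell ZAR at bid) = BRL 13,988,557.83

Net profit: BRL 280,557.83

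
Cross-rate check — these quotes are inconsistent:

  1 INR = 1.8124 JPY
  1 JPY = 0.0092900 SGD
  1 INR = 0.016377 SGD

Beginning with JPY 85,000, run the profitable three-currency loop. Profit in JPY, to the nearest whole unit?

Profitable loop is JPY → SGD → INR → JPY:
JPY 85,000 × 0.0092900 = SGD 789.65
SGD 789.65 ÷ 0.016377 = INR 48,217.01
INR 48,217.01 × 1.8124 = JPY 87,389
Profit = JPY 87,389 − JPY 85,000

Profit: JPY 2,389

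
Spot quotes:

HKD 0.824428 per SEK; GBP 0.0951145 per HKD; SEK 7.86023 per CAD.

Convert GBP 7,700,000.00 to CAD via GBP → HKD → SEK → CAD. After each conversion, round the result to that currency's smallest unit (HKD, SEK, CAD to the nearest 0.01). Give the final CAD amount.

GBP 7,700,000.00 ÷ 0.0951145 = HKD 80,955,059.43
HKD 80,955,059.43 ÷ 0.824428 = SEK 98,195,426.93
SEK 98,195,426.93 ÷ 7.86023 = CAD 12,492,691.30

CAD 12,492,691.30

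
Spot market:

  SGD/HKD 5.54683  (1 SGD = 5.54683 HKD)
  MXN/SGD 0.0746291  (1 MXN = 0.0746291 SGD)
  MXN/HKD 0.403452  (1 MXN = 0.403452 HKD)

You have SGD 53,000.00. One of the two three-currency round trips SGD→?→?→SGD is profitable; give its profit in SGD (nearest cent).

Profit: SGD 1,379.73

Profitable loop is SGD → HKD → MXN → SGD:
SGD 53,000.00 × 5.54683 = HKD 293,981.99
HKD 293,981.99 ÷ 0.403452 = MXN 728,666.58
MXN 728,666.58 × 0.0746291 = SGD 54,379.73
Profit = SGD 54,379.73 − SGD 53,000.00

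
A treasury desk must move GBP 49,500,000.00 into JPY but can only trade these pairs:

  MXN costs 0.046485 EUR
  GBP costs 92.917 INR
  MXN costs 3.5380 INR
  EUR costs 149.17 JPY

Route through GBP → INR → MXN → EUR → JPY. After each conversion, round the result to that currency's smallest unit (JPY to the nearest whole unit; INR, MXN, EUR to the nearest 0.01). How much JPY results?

GBP 49,500,000.00 × 92.917 = INR 4,599,391,500.00
INR 4,599,391,500.00 ÷ 3.5380 = MXN 1,299,997,597.51
MXN 1,299,997,597.51 × 0.046485 = EUR 60,430,388.32
EUR 60,430,388.32 × 149.17 = JPY 9,014,401,026

JPY 9,014,401,026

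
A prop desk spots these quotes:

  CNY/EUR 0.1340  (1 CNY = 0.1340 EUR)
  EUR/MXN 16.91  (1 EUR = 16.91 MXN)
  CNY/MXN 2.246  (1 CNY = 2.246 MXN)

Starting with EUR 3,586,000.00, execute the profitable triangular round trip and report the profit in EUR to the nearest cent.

Profit: EUR 31,836.53

Profitable loop is EUR → MXN → CNY → EUR:
EUR 3,586,000.00 × 16.91 = MXN 60,639,260.00
MXN 60,639,260.00 ÷ 2.246 = CNY 26,998,780.05
CNY 26,998,780.05 × 0.1340 = EUR 3,617,836.53
Profit = EUR 3,617,836.53 − EUR 3,586,000.00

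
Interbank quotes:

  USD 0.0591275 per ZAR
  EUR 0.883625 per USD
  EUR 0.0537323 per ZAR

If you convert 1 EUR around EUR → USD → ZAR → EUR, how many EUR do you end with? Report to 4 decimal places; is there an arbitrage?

1.0284 (arbitrage exists)

Around EUR → USD → ZAR → EUR: 1 ÷ 0.883625 ÷ 0.0591275 × 0.0537323 = 1.028438
Product > 1; profitable direction is EUR → USD → ZAR → EUR.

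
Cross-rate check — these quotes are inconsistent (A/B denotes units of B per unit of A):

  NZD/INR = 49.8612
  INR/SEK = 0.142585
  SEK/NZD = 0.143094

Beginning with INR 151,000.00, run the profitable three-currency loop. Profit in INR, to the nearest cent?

Profit: INR 2,615.46

Profitable loop is INR → SEK → NZD → INR:
INR 151,000.00 × 0.142585 = SEK 21,530.33
SEK 21,530.33 × 0.143094 = NZD 3,080.86
NZD 3,080.86 × 49.8612 = INR 153,615.46
Profit = INR 153,615.46 − INR 151,000.00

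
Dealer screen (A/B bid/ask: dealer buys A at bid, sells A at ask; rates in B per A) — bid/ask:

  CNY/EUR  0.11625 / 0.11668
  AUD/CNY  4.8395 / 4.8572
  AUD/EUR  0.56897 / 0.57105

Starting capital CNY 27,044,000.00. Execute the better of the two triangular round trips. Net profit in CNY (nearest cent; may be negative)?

Net profit: CNY 106,503.54

Best loop CNY → AUD → EUR → CNY:
CNY 27,044,000.00 ÷ 4.8572 (buy AUD at ask) = AUD 5,567,816.85
AUD 5,567,816.85 × 0.56897 (sell AUD at bid) = EUR 3,167,920.75
EUR 3,167,920.75 ÷ 0.11668 (buy CNY at ask) = CNY 27,150,503.54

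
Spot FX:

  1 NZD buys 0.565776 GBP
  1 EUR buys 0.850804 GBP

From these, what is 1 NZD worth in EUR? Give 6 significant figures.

1 NZD × 0.565776 = 0.565776 GBP
0.565776 GBP ÷ 0.850804 = 0.66499 EUR

NZD/EUR = 0.664990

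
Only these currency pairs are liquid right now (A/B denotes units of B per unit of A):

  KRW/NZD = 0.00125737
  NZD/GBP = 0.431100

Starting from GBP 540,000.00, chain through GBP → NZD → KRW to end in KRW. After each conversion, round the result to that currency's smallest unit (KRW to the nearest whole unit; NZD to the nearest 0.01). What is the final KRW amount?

GBP 540,000.00 ÷ 0.431100 = NZD 1,252,609.60
NZD 1,252,609.60 ÷ 0.00125737 = KRW 996,214,002

KRW 996,214,002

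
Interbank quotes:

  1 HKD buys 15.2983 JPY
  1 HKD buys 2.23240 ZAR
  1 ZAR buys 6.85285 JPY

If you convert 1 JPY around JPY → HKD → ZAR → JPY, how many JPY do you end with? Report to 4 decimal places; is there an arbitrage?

Around JPY → HKD → ZAR → JPY: 1 ÷ 15.2983 × 2.23240 × 6.85285 = 1.000000
Product ≈ 1 (deviation 0.000%, within rounding noise).

1.0000 (no arbitrage)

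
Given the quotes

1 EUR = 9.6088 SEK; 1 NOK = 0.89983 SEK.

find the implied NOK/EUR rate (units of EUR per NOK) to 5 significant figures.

1 NOK × 0.89983 = 0.89983 SEK
0.89983 SEK ÷ 9.6088 = 0.0936464 EUR

NOK/EUR = 0.093646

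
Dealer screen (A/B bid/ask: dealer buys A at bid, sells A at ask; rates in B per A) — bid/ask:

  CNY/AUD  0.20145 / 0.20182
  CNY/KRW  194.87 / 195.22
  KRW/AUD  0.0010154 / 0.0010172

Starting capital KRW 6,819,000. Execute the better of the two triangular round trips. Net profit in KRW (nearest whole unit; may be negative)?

Best loop KRW → CNY → AUD → KRW:
KRW 6,819,000 ÷ 195.22 (buy CNY at ask) = CNY 34,929.82
CNY 34,929.82 × 0.20145 (sell CNY at bid) = AUD 7,036.61
AUD 7,036.61 ÷ 0.0010172 (buy KRW at ask) = KRW 6,917,630

Net profit: KRW 98,630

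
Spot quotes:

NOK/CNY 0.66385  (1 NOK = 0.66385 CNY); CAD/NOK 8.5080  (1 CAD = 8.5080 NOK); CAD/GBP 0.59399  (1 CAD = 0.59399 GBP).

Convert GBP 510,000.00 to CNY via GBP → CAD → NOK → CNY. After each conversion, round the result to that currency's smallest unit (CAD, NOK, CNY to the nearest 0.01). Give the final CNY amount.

GBP 510,000.00 ÷ 0.59399 = CAD 858,600.31
CAD 858,600.31 × 8.5080 = NOK 7,304,971.44
NOK 7,304,971.44 × 0.66385 = CNY 4,849,405.29

CNY 4,849,405.29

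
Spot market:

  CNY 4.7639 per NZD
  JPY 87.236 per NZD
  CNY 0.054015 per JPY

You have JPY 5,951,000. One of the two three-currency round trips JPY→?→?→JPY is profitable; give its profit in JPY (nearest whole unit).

Profitable loop is JPY → NZD → CNY → JPY:
JPY 5,951,000 ÷ 87.236 = NZD 68,217.25
NZD 68,217.25 × 4.7639 = CNY 324,980.16
CNY 324,980.16 ÷ 0.054015 = JPY 6,016,480
Profit = JPY 6,016,480 − JPY 5,951,000

Profit: JPY 65,480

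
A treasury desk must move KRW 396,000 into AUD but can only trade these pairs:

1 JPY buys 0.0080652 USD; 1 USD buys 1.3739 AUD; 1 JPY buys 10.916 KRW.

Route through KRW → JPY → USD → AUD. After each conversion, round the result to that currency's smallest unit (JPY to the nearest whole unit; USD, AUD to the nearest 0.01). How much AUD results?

KRW 396,000 ÷ 10.916 = JPY 36,277
JPY 36,277 × 0.0080652 = USD 292.58
USD 292.58 × 1.3739 = AUD 401.98

AUD 401.98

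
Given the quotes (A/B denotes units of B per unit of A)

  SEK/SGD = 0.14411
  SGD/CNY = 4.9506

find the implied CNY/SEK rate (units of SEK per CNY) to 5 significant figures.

1 CNY ÷ 4.9506 = 0.201996 SGD
0.201996 SGD ÷ 0.14411 = 1.40168 SEK

CNY/SEK = 1.4017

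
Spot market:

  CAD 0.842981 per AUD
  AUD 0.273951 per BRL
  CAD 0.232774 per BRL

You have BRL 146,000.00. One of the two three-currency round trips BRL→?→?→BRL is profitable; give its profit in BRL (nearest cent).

Profitable loop is BRL → CAD → AUD → BRL:
BRL 146,000.00 × 0.232774 = CAD 33,985.00
CAD 33,985.00 ÷ 0.842981 = AUD 40,315.27
AUD 40,315.27 ÷ 0.273951 = BRL 147,162.33
Profit = BRL 147,162.33 − BRL 146,000.00

Profit: BRL 1,162.33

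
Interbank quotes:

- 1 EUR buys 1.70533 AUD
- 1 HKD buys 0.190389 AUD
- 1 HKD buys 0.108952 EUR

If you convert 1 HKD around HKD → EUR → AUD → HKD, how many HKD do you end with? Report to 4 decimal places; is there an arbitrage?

Around HKD → EUR → AUD → HKD: 1 × 0.108952 × 1.70533 ÷ 0.190389 = 0.975892
Product < 1; profitable direction is HKD → AUD → EUR → HKD.

0.9759 (arbitrage exists)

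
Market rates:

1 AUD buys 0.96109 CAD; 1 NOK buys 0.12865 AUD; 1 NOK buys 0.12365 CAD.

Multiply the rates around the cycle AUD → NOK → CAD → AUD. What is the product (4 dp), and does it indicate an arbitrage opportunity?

1.0000 (no arbitrage)

Around AUD → NOK → CAD → AUD: 1 ÷ 0.12865 × 0.12365 ÷ 0.96109 = 1.000047
Product ≈ 1 (deviation 0.005%, within rounding noise).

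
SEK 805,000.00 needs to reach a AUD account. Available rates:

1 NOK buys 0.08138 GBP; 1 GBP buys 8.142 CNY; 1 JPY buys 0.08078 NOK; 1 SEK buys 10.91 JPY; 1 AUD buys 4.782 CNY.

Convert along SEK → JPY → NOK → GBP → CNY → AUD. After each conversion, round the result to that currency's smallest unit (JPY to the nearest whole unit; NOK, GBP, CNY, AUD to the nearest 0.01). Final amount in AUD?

AUD 98,302.31

SEK 805,000.00 × 10.91 = JPY 8,782,550
JPY 8,782,550 × 0.08078 = NOK 709,454.39
NOK 709,454.39 × 0.08138 = GBP 57,735.40
GBP 57,735.40 × 8.142 = CNY 470,081.63
CNY 470,081.63 ÷ 4.782 = AUD 98,302.31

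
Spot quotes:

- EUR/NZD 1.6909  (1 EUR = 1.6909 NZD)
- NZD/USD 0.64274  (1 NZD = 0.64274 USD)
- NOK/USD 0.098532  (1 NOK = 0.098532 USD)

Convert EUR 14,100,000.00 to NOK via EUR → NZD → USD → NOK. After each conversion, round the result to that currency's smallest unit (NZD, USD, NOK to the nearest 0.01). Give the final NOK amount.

NOK 155,523,158.26

EUR 14,100,000.00 × 1.6909 = NZD 23,841,690.00
NZD 23,841,690.00 × 0.64274 = USD 15,324,007.83
USD 15,324,007.83 ÷ 0.098532 = NOK 155,523,158.26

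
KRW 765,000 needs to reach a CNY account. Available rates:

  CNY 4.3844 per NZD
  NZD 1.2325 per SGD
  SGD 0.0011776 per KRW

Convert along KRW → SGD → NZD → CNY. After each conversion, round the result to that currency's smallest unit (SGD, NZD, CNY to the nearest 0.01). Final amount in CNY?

KRW 765,000 × 0.0011776 = SGD 900.86
SGD 900.86 × 1.2325 = NZD 1,110.31
NZD 1,110.31 × 4.3844 = CNY 4,868.04

CNY 4,868.04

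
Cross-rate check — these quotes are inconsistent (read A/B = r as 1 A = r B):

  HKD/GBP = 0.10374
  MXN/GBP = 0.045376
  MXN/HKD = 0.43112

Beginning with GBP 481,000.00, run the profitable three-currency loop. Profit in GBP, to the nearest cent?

Profit: GBP 7,007.92

Profitable loop is GBP → HKD → MXN → GBP:
GBP 481,000.00 ÷ 0.10374 = HKD 4,636,591.48
HKD 4,636,591.48 ÷ 0.43112 = MXN 10,754,758.49
MXN 10,754,758.49 × 0.045376 = GBP 488,007.92
Profit = GBP 488,007.92 − GBP 481,000.00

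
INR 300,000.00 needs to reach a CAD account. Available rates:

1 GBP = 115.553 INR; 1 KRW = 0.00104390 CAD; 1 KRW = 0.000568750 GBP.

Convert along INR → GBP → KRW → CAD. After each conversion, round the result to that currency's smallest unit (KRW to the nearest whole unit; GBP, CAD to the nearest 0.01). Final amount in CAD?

INR 300,000.00 ÷ 115.553 = GBP 2,596.21
GBP 2,596.21 ÷ 0.000568750 = KRW 4,564,765
KRW 4,564,765 × 0.00104390 = CAD 4,765.16

CAD 4,765.16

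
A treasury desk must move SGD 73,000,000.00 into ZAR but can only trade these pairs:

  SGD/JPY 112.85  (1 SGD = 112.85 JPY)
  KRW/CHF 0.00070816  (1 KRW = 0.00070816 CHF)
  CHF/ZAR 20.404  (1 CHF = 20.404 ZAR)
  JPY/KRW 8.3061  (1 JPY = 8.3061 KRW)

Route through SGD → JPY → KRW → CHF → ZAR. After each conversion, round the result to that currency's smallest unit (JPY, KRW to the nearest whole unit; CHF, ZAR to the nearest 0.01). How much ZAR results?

ZAR 988,708,541.49

SGD 73,000,000.00 × 112.85 = JPY 8,238,050,000
JPY 8,238,050,000 × 8.3061 = KRW 68,426,067,105
KRW 68,426,067,105 × 0.00070816 = CHF 48,456,603.68
CHF 48,456,603.68 × 20.404 = ZAR 988,708,541.49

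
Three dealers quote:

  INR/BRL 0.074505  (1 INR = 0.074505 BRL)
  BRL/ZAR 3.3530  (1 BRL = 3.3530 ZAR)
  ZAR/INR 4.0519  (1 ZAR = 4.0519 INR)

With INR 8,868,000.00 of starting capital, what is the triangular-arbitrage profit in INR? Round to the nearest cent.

Profit: INR 108,424.36

Profitable loop is INR → BRL → ZAR → INR:
INR 8,868,000.00 × 0.074505 = BRL 660,710.34
BRL 660,710.34 × 3.3530 = ZAR 2,215,361.77
ZAR 2,215,361.77 × 4.0519 = INR 8,976,424.36
Profit = INR 8,976,424.36 − INR 8,868,000.00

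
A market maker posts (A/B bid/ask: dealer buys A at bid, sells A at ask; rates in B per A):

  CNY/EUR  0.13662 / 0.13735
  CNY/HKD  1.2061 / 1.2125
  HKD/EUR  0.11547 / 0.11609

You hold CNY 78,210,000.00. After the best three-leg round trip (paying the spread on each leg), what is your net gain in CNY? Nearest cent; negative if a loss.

Net profit: CNY 1,092,358.81

Best loop CNY → HKD → EUR → CNY:
CNY 78,210,000.00 × 1.2061 (sell CNY at bid) = HKD 94,329,081.00
HKD 94,329,081.00 × 0.11547 (sell HKD at bid) = EUR 10,892,178.98
EUR 10,892,178.98 ÷ 0.13735 (buy CNY at ask) = CNY 79,302,358.81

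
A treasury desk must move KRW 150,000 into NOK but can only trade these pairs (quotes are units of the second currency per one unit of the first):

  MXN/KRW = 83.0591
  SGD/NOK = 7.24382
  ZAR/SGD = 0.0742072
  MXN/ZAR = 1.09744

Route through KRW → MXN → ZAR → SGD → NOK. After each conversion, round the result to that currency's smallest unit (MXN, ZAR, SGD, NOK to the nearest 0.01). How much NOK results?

NOK 1,065.35

KRW 150,000 ÷ 83.0591 = MXN 1,805.94
MXN 1,805.94 × 1.09744 = ZAR 1,981.91
ZAR 1,981.91 × 0.0742072 = SGD 147.07
SGD 147.07 × 7.24382 = NOK 1,065.35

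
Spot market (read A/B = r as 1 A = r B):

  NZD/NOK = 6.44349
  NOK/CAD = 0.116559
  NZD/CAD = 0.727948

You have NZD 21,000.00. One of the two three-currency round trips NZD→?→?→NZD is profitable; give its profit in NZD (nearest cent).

Profit: NZD 666.36

Profitable loop is NZD → NOK → CAD → NZD:
NZD 21,000.00 × 6.44349 = NOK 135,313.29
NOK 135,313.29 × 0.116559 = CAD 15,771.98
CAD 15,771.98 ÷ 0.727948 = NZD 21,666.36
Profit = NZD 21,666.36 − NZD 21,000.00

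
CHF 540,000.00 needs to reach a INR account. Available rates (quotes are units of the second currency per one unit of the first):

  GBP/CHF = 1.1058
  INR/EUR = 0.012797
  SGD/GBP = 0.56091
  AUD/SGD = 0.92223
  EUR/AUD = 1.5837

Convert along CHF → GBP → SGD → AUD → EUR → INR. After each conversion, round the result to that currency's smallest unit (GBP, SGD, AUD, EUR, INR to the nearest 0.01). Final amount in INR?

CHF 540,000.00 ÷ 1.1058 = GBP 488,334.24
GBP 488,334.24 ÷ 0.56091 = SGD 870,610.69
SGD 870,610.69 ÷ 0.92223 = AUD 944,027.73
AUD 944,027.73 ÷ 1.5837 = EUR 596,090.00
EUR 596,090.00 ÷ 0.012797 = INR 46,580,448.54

INR 46,580,448.54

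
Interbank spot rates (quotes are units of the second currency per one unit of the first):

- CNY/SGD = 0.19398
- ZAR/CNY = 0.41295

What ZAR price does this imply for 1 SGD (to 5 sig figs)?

1 SGD ÷ 0.19398 = 5.15517 CNY
5.15517 CNY ÷ 0.41295 = 12.4838 ZAR

SGD/ZAR = 12.484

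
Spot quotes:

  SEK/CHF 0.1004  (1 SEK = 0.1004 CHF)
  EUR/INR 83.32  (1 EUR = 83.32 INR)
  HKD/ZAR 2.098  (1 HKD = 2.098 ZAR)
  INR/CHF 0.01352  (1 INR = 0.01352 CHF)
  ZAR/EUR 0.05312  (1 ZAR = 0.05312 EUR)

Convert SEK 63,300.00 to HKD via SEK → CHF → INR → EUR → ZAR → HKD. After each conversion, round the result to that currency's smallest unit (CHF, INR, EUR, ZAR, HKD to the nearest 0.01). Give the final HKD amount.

HKD 50,623.01

SEK 63,300.00 × 0.1004 = CHF 6,355.32
CHF 6,355.32 ÷ 0.01352 = INR 470,068.05
INR 470,068.05 ÷ 83.32 = EUR 5,641.72
EUR 5,641.72 ÷ 0.05312 = ZAR 106,207.08
ZAR 106,207.08 ÷ 2.098 = HKD 50,623.01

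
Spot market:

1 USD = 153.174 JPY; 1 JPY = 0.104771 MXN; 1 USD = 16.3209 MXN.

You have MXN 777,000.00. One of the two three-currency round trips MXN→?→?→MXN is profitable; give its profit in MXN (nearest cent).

Profitable loop is MXN → JPY → USD → MXN:
MXN 777,000.00 ÷ 0.104771 = JPY 7,416,174
JPY 7,416,174 ÷ 153.174 = USD 48,416.67
USD 48,416.67 × 16.3209 = MXN 790,203.56
Profit = MXN 790,203.56 − MXN 777,000.00

Profit: MXN 13,203.56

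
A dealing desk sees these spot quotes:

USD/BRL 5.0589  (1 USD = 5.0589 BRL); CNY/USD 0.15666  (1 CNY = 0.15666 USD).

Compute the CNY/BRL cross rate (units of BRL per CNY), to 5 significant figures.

1 CNY × 0.15666 = 0.15666 USD
0.15666 USD × 5.0589 = 0.792527 BRL

CNY/BRL = 0.79253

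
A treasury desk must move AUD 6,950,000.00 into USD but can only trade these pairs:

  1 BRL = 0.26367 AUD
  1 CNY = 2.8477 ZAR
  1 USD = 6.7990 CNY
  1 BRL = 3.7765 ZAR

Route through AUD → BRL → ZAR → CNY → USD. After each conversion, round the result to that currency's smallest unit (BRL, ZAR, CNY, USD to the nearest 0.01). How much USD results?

USD 5,141,316.00

AUD 6,950,000.00 ÷ 0.26367 = BRL 26,358,705.96
BRL 26,358,705.96 × 3.7765 = ZAR 99,543,653.06
ZAR 99,543,653.06 ÷ 2.8477 = CNY 34,955,807.51
CNY 34,955,807.51 ÷ 6.7990 = USD 5,141,316.00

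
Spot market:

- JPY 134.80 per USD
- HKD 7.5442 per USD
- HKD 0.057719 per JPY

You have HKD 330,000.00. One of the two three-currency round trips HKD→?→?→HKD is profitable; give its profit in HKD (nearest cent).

Profit: HKD 10,337.21

Profitable loop is HKD → USD → JPY → HKD:
HKD 330,000.00 ÷ 7.5442 = USD 43,742.21
USD 43,742.21 × 134.80 = JPY 5,896,450
JPY 5,896,450 × 0.057719 = HKD 340,337.21
Profit = HKD 340,337.21 − HKD 330,000.00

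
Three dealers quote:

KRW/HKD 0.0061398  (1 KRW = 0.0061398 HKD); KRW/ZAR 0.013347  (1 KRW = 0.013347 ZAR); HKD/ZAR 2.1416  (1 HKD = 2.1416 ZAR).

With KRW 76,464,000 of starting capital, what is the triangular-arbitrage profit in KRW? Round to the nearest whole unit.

Profitable loop is KRW → ZAR → HKD → KRW:
KRW 76,464,000 × 0.013347 = ZAR 1,020,565.01
ZAR 1,020,565.01 ÷ 2.1416 = HKD 476,543.24
HKD 476,543.24 ÷ 0.0061398 = KRW 77,615,434
Profit = KRW 77,615,434 − KRW 76,464,000

Profit: KRW 1,151,434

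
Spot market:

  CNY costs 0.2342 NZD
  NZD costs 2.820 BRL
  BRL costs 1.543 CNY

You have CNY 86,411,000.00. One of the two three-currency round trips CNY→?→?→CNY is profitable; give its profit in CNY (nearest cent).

Profitable loop is CNY → NZD → BRL → CNY:
CNY 86,411,000.00 × 0.2342 = NZD 20,237,456.20
NZD 20,237,456.20 × 2.820 = BRL 57,069,626.48
BRL 57,069,626.48 × 1.543 = CNY 88,058,433.66
Profit = CNY 88,058,433.66 − CNY 86,411,000.00

Profit: CNY 1,647,433.66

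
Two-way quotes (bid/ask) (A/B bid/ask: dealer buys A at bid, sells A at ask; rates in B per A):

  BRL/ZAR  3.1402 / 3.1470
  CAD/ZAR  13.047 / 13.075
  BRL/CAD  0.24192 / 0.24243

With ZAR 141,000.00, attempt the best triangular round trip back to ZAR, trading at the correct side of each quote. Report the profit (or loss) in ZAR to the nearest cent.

Best loop ZAR → BRL → CAD → ZAR:
ZAR 141,000.00 ÷ 3.1470 (buy BRL at ask) = BRL 44,804.58
BRL 44,804.58 × 0.24192 (sell BRL at bid) = CAD 10,839.12
CAD 10,839.12 × 13.047 (sell CAD at bid) = ZAR 141,418.04

Net profit: ZAR 418.04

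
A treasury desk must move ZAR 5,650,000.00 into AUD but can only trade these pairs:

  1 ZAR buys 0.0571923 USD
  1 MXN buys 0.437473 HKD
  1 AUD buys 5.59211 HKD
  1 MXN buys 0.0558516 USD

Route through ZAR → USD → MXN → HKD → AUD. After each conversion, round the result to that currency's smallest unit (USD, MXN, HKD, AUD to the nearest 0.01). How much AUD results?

ZAR 5,650,000.00 × 0.0571923 = USD 323,136.49
USD 323,136.49 ÷ 0.0558516 = MXN 5,785,626.37
MXN 5,785,626.37 × 0.437473 = HKD 2,531,055.32
HKD 2,531,055.32 ÷ 5.59211 = AUD 452,611.86

AUD 452,611.86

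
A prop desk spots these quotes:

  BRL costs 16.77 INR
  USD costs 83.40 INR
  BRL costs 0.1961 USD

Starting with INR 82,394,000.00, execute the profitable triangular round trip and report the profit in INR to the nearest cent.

Profit: INR 2,092,049.92

Profitable loop is INR → USD → BRL → INR:
INR 82,394,000.00 ÷ 83.40 = USD 987,937.65
USD 987,937.65 ÷ 0.1961 = BRL 5,037,927.84
BRL 5,037,927.84 × 16.77 = INR 84,486,049.92
Profit = INR 84,486,049.92 − INR 82,394,000.00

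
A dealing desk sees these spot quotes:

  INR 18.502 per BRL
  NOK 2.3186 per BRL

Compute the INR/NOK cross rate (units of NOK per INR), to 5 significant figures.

1 INR ÷ 18.502 = 0.0540482 BRL
0.0540482 BRL × 2.3186 = 0.125316 NOK

INR/NOK = 0.12532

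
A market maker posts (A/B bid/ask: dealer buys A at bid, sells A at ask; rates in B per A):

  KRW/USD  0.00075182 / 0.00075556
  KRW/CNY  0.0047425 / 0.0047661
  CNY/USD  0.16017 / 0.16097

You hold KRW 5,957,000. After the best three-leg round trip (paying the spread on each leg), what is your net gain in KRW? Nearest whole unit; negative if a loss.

Best loop KRW → CNY → USD → KRW:
KRW 5,957,000 × 0.0047425 (sell KRW at bid) = CNY 28,251.07
CNY 28,251.07 × 0.16017 (sell CNY at bid) = USD 4,524.97
USD 4,524.97 ÷ 0.00075556 (buy KRW at ask) = KRW 5,988,901

Net profit: KRW 31,901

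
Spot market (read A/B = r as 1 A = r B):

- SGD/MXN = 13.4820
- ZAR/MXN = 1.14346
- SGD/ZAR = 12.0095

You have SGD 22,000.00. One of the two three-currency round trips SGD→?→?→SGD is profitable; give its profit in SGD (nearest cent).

Profitable loop is SGD → ZAR → MXN → SGD:
SGD 22,000.00 × 12.0095 = ZAR 264,209.00
ZAR 264,209.00 × 1.14346 = MXN 302,112.42
MXN 302,112.42 ÷ 13.4820 = SGD 22,408.58
Profit = SGD 22,408.58 − SGD 22,000.00

Profit: SGD 408.58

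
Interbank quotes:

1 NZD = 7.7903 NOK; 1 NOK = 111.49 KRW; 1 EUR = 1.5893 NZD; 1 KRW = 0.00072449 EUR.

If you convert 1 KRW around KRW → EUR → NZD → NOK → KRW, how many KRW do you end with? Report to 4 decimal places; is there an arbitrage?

Around KRW → EUR → NZD → NOK → KRW: 1 × 0.00072449 × 1.5893 × 7.7903 × 111.49 = 1.000065
Product ≈ 1 (deviation 0.007%, within rounding noise).

1.0001 (no arbitrage)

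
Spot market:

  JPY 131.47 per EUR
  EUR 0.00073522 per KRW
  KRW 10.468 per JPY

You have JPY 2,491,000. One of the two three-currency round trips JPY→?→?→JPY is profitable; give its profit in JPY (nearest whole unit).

Profit: JPY 29,469

Profitable loop is JPY → KRW → EUR → JPY:
JPY 2,491,000 × 10.468 = KRW 26,075,788
KRW 26,075,788 × 0.00073522 = EUR 19,171.44
EUR 19,171.44 × 131.47 = JPY 2,520,469
Profit = JPY 2,520,469 − JPY 2,491,000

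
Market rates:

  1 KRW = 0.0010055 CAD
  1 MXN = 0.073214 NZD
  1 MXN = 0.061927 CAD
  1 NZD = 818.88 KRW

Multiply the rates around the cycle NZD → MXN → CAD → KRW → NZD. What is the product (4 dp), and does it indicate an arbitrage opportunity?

1.0273 (arbitrage exists)

Around NZD → MXN → CAD → KRW → NZD: 1 ÷ 0.073214 × 0.061927 ÷ 0.0010055 ÷ 818.88 = 1.027268
Product > 1; profitable direction is NZD → MXN → CAD → KRW → NZD.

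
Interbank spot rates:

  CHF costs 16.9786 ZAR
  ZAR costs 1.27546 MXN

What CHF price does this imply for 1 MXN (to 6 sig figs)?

1 MXN ÷ 1.27546 = 0.784031 ZAR
0.784031 ZAR ÷ 16.9786 = 0.0461776 CHF

MXN/CHF = 0.0461776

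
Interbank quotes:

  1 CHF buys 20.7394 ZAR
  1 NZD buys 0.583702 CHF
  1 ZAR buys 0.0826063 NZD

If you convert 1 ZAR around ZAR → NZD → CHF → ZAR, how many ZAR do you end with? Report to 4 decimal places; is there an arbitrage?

1.0000 (no arbitrage)

Around ZAR → NZD → CHF → ZAR: 1 × 0.0826063 × 0.583702 × 20.7394 = 1.000001
Product ≈ 1 (deviation 0.000%, within rounding noise).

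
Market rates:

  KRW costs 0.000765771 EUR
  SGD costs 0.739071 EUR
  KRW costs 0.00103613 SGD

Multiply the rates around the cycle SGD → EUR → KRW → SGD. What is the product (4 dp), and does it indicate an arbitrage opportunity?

1.0000 (no arbitrage)

Around SGD → EUR → KRW → SGD: 1 × 0.739071 ÷ 0.000765771 × 0.00103613 = 1.000003
Product ≈ 1 (deviation 0.000%, within rounding noise).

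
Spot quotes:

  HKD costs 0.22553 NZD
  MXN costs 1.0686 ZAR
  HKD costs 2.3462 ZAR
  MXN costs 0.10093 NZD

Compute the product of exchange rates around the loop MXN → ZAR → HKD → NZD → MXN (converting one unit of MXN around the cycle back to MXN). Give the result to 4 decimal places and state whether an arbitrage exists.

Around MXN → ZAR → HKD → NZD → MXN: 1 × 1.0686 ÷ 2.3462 × 0.22553 ÷ 0.10093 = 1.017734
Product > 1; profitable direction is MXN → ZAR → HKD → NZD → MXN.

1.0177 (arbitrage exists)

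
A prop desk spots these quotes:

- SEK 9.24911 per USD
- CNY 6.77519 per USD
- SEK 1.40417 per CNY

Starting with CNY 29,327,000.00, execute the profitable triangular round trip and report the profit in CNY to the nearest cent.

Profit: CNY 838,384.38

Profitable loop is CNY → SEK → USD → CNY:
CNY 29,327,000.00 × 1.40417 = SEK 41,180,093.59
SEK 41,180,093.59 ÷ 9.24911 = USD 4,452,330.40
USD 4,452,330.40 × 6.77519 = CNY 30,165,384.38
Profit = CNY 30,165,384.38 − CNY 29,327,000.00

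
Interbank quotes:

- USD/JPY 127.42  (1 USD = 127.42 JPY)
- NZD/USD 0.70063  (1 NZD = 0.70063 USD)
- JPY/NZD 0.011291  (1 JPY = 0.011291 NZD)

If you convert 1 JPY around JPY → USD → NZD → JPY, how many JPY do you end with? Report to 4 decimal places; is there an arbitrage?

0.9921 (arbitrage exists)

Around JPY → USD → NZD → JPY: 1 ÷ 127.42 ÷ 0.70063 ÷ 0.011291 = 0.992068
Product < 1; profitable direction is JPY → NZD → USD → JPY.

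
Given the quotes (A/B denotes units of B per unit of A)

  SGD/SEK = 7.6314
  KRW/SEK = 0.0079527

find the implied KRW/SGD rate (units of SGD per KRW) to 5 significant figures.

KRW/SGD = 0.0010421

1 KRW × 0.0079527 = 0.0079527 SEK
0.0079527 SEK ÷ 7.6314 = 0.0010421 SGD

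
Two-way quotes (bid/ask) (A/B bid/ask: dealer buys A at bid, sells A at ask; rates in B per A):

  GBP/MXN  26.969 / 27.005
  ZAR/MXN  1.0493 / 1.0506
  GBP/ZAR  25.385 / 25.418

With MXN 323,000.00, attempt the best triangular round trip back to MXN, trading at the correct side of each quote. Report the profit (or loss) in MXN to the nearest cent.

Best loop MXN → ZAR → GBP → MXN:
MXN 323,000.00 ÷ 1.0506 (buy ZAR at ask) = ZAR 307,443.37
ZAR 307,443.37 ÷ 25.418 (buy GBP at ask) = GBP 12,095.50
GBP 12,095.50 × 26.969 (sell GBP at bid) = MXN 326,203.48

Net profit: MXN 3,203.48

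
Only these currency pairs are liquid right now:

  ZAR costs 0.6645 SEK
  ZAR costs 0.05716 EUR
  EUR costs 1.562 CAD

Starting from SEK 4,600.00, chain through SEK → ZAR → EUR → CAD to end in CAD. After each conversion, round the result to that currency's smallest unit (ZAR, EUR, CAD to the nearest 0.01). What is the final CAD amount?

SEK 4,600.00 ÷ 0.6645 = ZAR 6,922.50
ZAR 6,922.50 × 0.05716 = EUR 395.69
EUR 395.69 × 1.562 = CAD 618.07

CAD 618.07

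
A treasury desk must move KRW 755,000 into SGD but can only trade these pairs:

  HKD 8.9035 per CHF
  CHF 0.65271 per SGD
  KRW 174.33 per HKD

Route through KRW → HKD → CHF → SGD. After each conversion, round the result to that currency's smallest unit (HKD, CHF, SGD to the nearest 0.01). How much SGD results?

KRW 755,000 ÷ 174.33 = HKD 4,330.87
HKD 4,330.87 ÷ 8.9035 = CHF 486.42
CHF 486.42 ÷ 0.65271 = SGD 745.23

SGD 745.23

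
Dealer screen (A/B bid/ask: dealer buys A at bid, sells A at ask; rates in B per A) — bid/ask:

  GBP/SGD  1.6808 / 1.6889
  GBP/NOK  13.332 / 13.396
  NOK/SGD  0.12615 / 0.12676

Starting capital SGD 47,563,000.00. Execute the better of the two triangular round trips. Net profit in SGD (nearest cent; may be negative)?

Net result: SGD -199,055.48 (no profitable arbitrage after spreads)

Best loop SGD → GBP → NOK → SGD:
SGD 47,563,000.00 ÷ 1.6889 (buy GBP at ask) = GBP 28,162,117.35
GBP 28,162,117.35 × 13.332 (sell GBP at bid) = NOK 375,457,348.57
NOK 375,457,348.57 × 0.12615 (sell NOK at bid) = SGD 47,363,944.52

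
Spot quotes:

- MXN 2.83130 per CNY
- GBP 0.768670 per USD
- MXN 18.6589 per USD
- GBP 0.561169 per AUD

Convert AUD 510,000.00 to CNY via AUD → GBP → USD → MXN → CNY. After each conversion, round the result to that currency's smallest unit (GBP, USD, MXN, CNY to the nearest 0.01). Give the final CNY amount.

CNY 2,453,714.68

AUD 510,000.00 × 0.561169 = GBP 286,196.19
GBP 286,196.19 ÷ 0.768670 = USD 372,326.47
USD 372,326.47 × 18.6589 = MXN 6,947,202.37
MXN 6,947,202.37 ÷ 2.83130 = CNY 2,453,714.68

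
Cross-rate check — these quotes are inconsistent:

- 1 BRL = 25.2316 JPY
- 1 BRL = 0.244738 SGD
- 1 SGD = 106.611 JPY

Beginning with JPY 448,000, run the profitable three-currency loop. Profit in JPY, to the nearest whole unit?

Profitable loop is JPY → BRL → SGD → JPY:
JPY 448,000 ÷ 25.2316 = BRL 17,755.51
BRL 17,755.51 × 0.244738 = SGD 4,345.45
SGD 4,345.45 × 106.611 = JPY 463,273
Profit = JPY 463,273 − JPY 448,000

Profit: JPY 15,273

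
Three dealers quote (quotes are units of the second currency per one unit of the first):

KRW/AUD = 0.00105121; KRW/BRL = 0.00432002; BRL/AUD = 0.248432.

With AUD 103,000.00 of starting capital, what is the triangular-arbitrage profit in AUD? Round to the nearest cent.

Profit: AUD 2,157.69

Profitable loop is AUD → KRW → BRL → AUD:
AUD 103,000.00 ÷ 0.00105121 = KRW 97,982,325
KRW 97,982,325 × 0.00432002 = BRL 423,285.60
BRL 423,285.60 × 0.248432 = AUD 105,157.69
Profit = AUD 105,157.69 − AUD 103,000.00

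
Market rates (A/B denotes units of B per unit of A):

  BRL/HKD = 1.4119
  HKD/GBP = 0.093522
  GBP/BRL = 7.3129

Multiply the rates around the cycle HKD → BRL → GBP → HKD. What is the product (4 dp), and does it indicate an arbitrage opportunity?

1.0356 (arbitrage exists)

Around HKD → BRL → GBP → HKD: 1 ÷ 1.4119 ÷ 7.3129 ÷ 0.093522 = 1.035601
Product > 1; profitable direction is HKD → BRL → GBP → HKD.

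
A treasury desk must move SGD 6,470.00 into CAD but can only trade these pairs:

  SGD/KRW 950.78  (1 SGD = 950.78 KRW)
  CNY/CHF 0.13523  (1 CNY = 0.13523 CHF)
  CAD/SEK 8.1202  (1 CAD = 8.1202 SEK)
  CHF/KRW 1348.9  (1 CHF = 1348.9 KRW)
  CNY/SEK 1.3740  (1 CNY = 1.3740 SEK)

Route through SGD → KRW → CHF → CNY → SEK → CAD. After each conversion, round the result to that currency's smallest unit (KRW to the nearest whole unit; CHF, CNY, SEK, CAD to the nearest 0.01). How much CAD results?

SGD 6,470.00 × 950.78 = KRW 6,151,547
KRW 6,151,547 ÷ 1348.9 = CHF 4,560.42
CHF 4,560.42 ÷ 0.13523 = CNY 33,723.43
CNY 33,723.43 × 1.3740 = SEK 46,335.99
SEK 46,335.99 ÷ 8.1202 = CAD 5,706.26

CAD 5,706.26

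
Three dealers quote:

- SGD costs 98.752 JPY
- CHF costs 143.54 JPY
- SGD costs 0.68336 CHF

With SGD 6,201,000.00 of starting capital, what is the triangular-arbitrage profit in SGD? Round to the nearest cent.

Profitable loop is SGD → JPY → CHF → SGD:
SGD 6,201,000.00 × 98.752 = JPY 612,361,152
JPY 612,361,152 ÷ 143.54 = CHF 4,266,135.93
CHF 4,266,135.93 ÷ 0.68336 = SGD 6,242,882.13
Profit = SGD 6,242,882.13 − SGD 6,201,000.00

Profit: SGD 41,882.13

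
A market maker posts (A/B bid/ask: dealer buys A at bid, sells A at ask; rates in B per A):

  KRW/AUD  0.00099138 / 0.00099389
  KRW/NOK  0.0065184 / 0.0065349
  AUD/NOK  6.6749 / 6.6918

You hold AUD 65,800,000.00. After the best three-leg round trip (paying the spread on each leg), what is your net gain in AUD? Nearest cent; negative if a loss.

Net profit: AUD 830,314.68

Best loop AUD → NOK → KRW → AUD:
AUD 65,800,000.00 × 6.6749 (sell AUD at bid) = NOK 439,208,420.00
NOK 439,208,420.00 ÷ 0.0065349 (buy KRW at ask) = KRW 67,209,661,969
KRW 67,209,661,969 × 0.00099138 (sell KRW at bid) = AUD 66,630,314.68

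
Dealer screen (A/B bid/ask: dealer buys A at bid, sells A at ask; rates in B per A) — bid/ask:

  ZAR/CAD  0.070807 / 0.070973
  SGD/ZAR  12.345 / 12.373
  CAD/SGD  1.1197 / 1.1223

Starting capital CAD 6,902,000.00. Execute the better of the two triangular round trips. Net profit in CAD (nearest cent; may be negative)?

Net profit: CAD 101,220.75

Best loop CAD → ZAR → SGD → CAD:
CAD 6,902,000.00 ÷ 0.070973 (buy ZAR at ask) = ZAR 97,248,249.33
ZAR 97,248,249.33 ÷ 12.373 (buy SGD at ask) = SGD 7,859,714.65
SGD 7,859,714.65 ÷ 1.1223 (buy CAD at ask) = CAD 7,003,220.75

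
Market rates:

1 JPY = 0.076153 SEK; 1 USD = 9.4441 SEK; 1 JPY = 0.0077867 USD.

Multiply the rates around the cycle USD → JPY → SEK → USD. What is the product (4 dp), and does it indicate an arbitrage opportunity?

Around USD → JPY → SEK → USD: 1 ÷ 0.0077867 × 0.076153 ÷ 9.4441 = 1.035555
Product > 1; profitable direction is USD → JPY → SEK → USD.

1.0356 (arbitrage exists)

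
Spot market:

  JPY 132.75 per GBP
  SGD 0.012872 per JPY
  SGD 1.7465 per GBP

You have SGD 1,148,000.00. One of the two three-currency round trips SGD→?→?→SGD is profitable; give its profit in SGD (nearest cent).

Profit: SGD 25,356.32

Profitable loop is SGD → JPY → GBP → SGD:
SGD 1,148,000.00 ÷ 0.012872 = JPY 89,185,830
JPY 89,185,830 ÷ 132.75 = GBP 671,832.99
GBP 671,832.99 × 1.7465 = SGD 1,173,356.32
Profit = SGD 1,173,356.32 − SGD 1,148,000.00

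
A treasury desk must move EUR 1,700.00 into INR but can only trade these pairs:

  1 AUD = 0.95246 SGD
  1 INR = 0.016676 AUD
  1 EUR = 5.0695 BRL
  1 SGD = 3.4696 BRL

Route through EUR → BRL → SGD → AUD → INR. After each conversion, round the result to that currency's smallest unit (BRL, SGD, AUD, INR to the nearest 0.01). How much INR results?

INR 156,385.22

EUR 1,700.00 × 5.0695 = BRL 8,618.15
BRL 8,618.15 ÷ 3.4696 = SGD 2,483.90
SGD 2,483.90 ÷ 0.95246 = AUD 2,607.88
AUD 2,607.88 ÷ 0.016676 = INR 156,385.22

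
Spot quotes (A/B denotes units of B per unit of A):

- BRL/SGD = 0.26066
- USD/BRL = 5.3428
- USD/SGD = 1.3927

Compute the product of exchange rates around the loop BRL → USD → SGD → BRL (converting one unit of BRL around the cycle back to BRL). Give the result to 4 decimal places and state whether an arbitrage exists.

1.0000 (no arbitrage)

Around BRL → USD → SGD → BRL: 1 ÷ 5.3428 × 1.3927 ÷ 0.26066 = 1.000033
Product ≈ 1 (deviation 0.003%, within rounding noise).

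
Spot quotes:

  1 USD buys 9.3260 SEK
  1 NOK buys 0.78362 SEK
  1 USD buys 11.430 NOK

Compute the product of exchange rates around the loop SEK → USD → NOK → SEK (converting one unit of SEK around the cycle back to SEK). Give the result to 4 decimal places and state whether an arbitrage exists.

Around SEK → USD → NOK → SEK: 1 ÷ 9.3260 × 11.430 × 0.78362 = 0.960409
Product < 1; profitable direction is SEK → NOK → USD → SEK.

0.9604 (arbitrage exists)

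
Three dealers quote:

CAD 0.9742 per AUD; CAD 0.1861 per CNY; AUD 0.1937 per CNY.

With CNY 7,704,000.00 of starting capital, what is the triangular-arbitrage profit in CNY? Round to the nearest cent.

Profitable loop is CNY → AUD → CAD → CNY:
CNY 7,704,000.00 × 0.1937 = AUD 1,492,264.80
AUD 1,492,264.80 × 0.9742 = CAD 1,453,764.37
CAD 1,453,764.37 ÷ 0.1861 = CNY 7,811,737.60
Profit = CNY 7,811,737.60 − CNY 7,704,000.00

Profit: CNY 107,737.60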